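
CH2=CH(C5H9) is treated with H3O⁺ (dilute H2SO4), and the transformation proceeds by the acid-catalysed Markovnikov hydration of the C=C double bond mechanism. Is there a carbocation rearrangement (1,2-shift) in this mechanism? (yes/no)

yes

The first-formed carbocation is secondary.
The adjacent cyclopentyl carbon already bears 2 other carbon substituents and has a hydrogen to migrate; after a 1,2-hydride shift from that carbon the positive charge sits on a tertiary centre.
Tertiary is more stable than secondary, so the shift occurs.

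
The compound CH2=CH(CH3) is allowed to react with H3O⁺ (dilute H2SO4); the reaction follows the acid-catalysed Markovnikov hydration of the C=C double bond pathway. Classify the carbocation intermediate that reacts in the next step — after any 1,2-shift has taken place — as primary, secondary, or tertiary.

Step 1: Protonation of the alkene by H3O⁺: the π bond acts as the nucleophile and picks up H⁺, giving the more stable (Markovnikov) secondary carbocation. H2O is released.
No single 1,2-shift to an adjacent carbon would give a more-substituted cation, so no rearrangement occurs.

secondary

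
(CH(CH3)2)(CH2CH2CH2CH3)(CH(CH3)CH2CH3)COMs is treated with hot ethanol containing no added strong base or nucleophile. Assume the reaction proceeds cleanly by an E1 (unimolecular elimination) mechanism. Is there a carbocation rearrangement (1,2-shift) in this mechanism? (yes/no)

The first-formed carbocation is tertiary.
No single 1,2-shift to an adjacent carbon would produce a more-substituted cation than the one already present, so no rearrangement occurs.

no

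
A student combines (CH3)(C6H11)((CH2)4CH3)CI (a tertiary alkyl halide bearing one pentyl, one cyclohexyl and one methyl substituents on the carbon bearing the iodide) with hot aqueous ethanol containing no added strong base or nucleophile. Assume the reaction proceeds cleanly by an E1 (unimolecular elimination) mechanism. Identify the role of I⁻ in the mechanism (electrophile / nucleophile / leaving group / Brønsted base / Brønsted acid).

Step 1: Unassisted departure of I⁻ (taking the C–I bonding pair) generates a tertiary carbocation.
I⁻ departs with both electrons of the breaking σ-bond — that is the definition of a leaving group.

leaving group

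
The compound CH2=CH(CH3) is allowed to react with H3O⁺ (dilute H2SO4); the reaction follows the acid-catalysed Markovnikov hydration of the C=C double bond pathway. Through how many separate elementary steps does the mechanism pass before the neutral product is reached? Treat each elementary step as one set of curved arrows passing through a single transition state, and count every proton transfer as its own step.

3

Step 1: The π electrons of the C=C bond attack a proton of H3O⁺; Markovnikov addition places the new C–H on the less-substituted alkene carbon, so the positive charge ends up on the more-substituted carbon — a secondary carbocation. H2O is released.
(No 1,2-shift: no single shift to an adjacent carbon would give a more stable cation.)
Step 2: A lone pair on the oxygen of H2O attacks the carbocation, forming a C–O bond and an oxonium ion (a protonated alcohol).
Step 3: H2O removes a proton from the oxonium oxygen, regenerating H3O⁺ and giving the neutral alcohol.
Total: 3 elementary steps.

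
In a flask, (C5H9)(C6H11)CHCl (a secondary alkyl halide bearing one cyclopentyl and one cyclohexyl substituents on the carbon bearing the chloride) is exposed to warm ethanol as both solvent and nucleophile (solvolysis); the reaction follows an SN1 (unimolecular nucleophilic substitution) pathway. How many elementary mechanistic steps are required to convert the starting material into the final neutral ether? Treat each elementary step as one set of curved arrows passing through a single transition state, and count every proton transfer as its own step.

Step 1: The C–Cl bond breaks with both electrons going to the chloride; Cl⁻ leaves and a secondary carbocation remains.
Step 2: A 1,2-hydride shift from the adjacent cyclopentyl carbon moves the positive charge from the secondary centre to an adjacent carbon, generating a more stable tertiary carbocation.
Step 3: Nucleophilic capture: the oxygen of CH3CH2OH bonds to the cationic carbon, producing an oxonium-ion intermediate.
Step 4: Deprotonation of the oxonium oxygen by solvent ethanol yields the neutral ether.
Total: 4 elementary steps.

4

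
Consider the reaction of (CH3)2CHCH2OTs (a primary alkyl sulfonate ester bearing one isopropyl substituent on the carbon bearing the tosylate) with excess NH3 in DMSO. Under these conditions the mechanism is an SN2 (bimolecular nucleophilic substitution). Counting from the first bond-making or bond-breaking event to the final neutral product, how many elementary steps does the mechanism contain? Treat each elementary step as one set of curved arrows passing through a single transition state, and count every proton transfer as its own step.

2

Step 1: A lone pair on the N of NH3 attacks the α-carbon from the back side while the C–O bond breaks; both bonding electrons leave with TsO⁻. The product of this concerted step is an alkylammonium ion.
Step 2: A second equivalent of NH3 removes a proton from the N, giving the neutral product.
Total: 2 elementary steps.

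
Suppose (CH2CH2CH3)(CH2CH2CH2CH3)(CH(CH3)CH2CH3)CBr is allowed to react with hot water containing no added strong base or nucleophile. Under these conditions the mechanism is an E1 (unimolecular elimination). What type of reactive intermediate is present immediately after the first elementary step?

Step 1: The C–Br bond breaks with both electrons going to the bromide; Br⁻ leaves and a tertiary carbocation remains.
After step 1 the species present is a tertiary carbocation.

tertiary carbocation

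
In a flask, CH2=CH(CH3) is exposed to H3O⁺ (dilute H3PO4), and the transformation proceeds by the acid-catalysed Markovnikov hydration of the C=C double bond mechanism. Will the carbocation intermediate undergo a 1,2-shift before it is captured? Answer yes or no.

no

The first-formed carbocation is secondary.
No single 1,2-shift to an adjacent carbon would produce a more-substituted cation than the one already present, so no rearrangement occurs.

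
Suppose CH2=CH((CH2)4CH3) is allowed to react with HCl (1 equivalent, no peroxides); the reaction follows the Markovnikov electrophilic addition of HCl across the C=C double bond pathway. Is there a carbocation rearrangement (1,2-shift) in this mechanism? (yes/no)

no

The first-formed carbocation is secondary.
No single 1,2-shift to an adjacent carbon would produce a more-substituted cation than the one already present, so no rearrangement occurs.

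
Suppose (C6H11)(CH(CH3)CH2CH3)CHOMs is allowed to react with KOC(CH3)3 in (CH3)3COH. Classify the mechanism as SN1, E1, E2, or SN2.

Conditions: a strong/bulky base with a secondary substrate bearing a β-hydrogen.
These conditions are the textbook signature of the E2 pathway.
A strong (often hindered) base removes a β-H in concert with loss of the leaving group — bimolecular elimination.

E2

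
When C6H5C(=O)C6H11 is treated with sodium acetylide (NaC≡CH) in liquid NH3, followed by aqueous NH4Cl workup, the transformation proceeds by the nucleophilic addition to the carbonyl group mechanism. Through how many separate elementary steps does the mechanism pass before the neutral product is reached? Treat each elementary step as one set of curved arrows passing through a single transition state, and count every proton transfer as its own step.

2

Step 1: A lone pair / filled orbital on HC≡C⁻ attacks the electrophilic carbonyl carbon; the π(C=O) electrons shift onto oxygen, producing a tetrahedral alkoxide intermediate.
Step 2: The alkoxide picks up a proton during aqueous NH4Cl workup to yield a propargyl alcohol.
Total: 2 elementary steps.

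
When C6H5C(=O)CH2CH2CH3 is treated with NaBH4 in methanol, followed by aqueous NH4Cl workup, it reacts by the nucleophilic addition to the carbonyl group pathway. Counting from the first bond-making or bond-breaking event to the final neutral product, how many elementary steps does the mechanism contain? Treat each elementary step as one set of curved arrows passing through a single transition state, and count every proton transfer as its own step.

2

Step 1: H⁻ (delivered from BH4⁻) attacks the sp² carbonyl carbon; the C=O π bond breaks and the electrons end up as a lone pair on the alkoxide oxygen of the tetrahedral intermediate.
Step 2: Protonation of the alkoxide by aqueous NH4Cl workup furnishes an alcohol.
Total: 2 elementary steps.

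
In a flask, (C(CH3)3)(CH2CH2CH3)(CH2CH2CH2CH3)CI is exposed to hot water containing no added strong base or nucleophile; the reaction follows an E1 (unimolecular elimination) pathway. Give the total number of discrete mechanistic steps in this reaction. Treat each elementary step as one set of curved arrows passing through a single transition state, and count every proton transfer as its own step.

2

Step 1: Rate-determining heterolysis of the C–I bond gives I⁻ and a tertiary carbocation.
(No 1,2-shift: no single shift to an adjacent carbon would give a more stable cation.)
Step 2: Loss of a β-proton to a water molecule of the solvent: the C–H bonding pair collapses toward the cationic carbon to form the C=C π bond, yielding the alkene.
Total: 2 elementary steps.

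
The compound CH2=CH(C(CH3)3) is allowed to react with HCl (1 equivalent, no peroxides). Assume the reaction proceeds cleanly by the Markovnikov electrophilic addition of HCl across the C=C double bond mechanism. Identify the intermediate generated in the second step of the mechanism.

tertiary carbocation

Step 1: Electrophilic addition begins with the π(C=C) electrons forming a bond to the proton of HCl. Following Markovnikov's rule, the resulting cation is secondary. The H–Cl bond breaks heterolytically, releasing Cl⁻.
Step 2: Carbocation rearrangement: a 1,2-methyl shift from the adjacent tert-butyl carbon converts the initially-formed secondary cation into the more stable tertiary cation.
After step 2 the species present is a tertiary carbocation.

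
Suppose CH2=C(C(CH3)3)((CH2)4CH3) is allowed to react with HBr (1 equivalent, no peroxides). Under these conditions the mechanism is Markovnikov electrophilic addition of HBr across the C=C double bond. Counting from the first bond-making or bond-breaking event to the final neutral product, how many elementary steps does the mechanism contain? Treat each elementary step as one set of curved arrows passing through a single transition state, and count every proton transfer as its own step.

2

Step 1: Protonation of the alkene by HBr: the π bond acts as the nucleophile and picks up H⁺, giving the more stable (Markovnikov) tertiary carbocation. The H–Br bond breaks heterolytically, releasing Br⁻.
(No 1,2-shift: no single shift to an adjacent carbon would give a more stable cation.)
Step 2: Nucleophilic attack by Br⁻ on the carbocation completes the addition, giving R–Br.
Total: 2 elementary steps.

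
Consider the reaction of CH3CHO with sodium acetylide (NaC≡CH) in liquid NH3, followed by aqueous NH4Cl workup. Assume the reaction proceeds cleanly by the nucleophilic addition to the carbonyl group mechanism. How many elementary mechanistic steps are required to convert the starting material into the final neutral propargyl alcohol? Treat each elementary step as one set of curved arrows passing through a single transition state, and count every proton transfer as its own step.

2

Step 1: HC≡C⁻ attacks the sp² carbonyl carbon; the C=O π bond breaks and the electrons end up as a lone pair on the alkoxide oxygen of the tetrahedral intermediate.
Step 2: Protonation of the alkoxide by aqueous NH4Cl workup furnishes a propargyl alcohol.
Total: 2 elementary steps.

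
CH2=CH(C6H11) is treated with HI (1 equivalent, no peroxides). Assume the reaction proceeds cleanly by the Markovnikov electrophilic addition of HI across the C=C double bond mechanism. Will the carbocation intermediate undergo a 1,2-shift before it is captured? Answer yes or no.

The first-formed carbocation is secondary.
The adjacent cyclohexyl carbon already bears 2 other carbon substituents and has a hydrogen to migrate; after a 1,2-hydride shift from that carbon the positive charge sits on a tertiary centre.
Tertiary is more stable than secondary, so the shift occurs.

yes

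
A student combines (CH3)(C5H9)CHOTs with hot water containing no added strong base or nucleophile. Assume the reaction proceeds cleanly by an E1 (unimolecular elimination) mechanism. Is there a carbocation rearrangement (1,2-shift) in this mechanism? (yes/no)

The first-formed carbocation is secondary.
The adjacent cyclopentyl carbon already bears 2 other carbon substituents and has a hydrogen to migrate; after a 1,2-hydride shift from that carbon the positive charge sits on a tertiary centre.
Tertiary is more stable than secondary, so the shift occurs.

yes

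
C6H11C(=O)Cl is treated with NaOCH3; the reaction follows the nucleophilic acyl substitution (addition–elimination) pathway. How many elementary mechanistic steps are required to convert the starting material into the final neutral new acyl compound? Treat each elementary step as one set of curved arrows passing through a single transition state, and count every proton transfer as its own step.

Step 1: CH3O⁻ adds to the carbonyl carbon; the C=O π electrons shift onto oxygen and a tetrahedral alkoxide intermediate forms.
Step 2: Collapse of the tetrahedral intermediate: the alkoxide oxygen pushes its lone pair back to re-form C=O while Cl⁻ leaves.
Total: 2 elementary steps.

2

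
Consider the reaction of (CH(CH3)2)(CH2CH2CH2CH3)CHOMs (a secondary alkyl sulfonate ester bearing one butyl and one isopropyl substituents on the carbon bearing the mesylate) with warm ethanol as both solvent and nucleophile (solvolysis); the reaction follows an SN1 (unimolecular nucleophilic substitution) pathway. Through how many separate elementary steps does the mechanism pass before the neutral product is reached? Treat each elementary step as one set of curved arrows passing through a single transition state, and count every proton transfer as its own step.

4

Step 1: Rate-determining heterolysis of the C–O bond gives MsO⁻ and a secondary carbocation.
Step 2: A 1,2-hydride shift from the adjacent isopropyl carbon moves the positive charge from the secondary centre to an adjacent carbon, generating a more stable tertiary carbocation.
Step 3: A lone pair on the oxygen of CH3CH2OH attacks the carbocation, forming a new C–O σ-bond and an oxonium ion.
Step 4: A second solvent molecule removes the proton on oxygen, giving the neutral ether product.
Total: 4 elementary steps.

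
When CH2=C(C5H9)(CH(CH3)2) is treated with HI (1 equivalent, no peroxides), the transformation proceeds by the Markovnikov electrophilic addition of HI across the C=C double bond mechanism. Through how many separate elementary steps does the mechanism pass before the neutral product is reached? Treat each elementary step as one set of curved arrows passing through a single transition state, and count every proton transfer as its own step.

2

Step 1: Electrophilic addition begins with the π(C=C) electrons forming a bond to the proton of HI. Following Markovnikov's rule, the resulting cation is tertiary. The H–I bond breaks heterolytically, releasing I⁻.
(No 1,2-shift: no single shift to an adjacent carbon would give a more stable cation.)
Step 2: The I⁻ anion donates a lone pair to the carbocation, forming the new C–I σ-bond and giving the neutral alkyl halide.
Total: 2 elementary steps.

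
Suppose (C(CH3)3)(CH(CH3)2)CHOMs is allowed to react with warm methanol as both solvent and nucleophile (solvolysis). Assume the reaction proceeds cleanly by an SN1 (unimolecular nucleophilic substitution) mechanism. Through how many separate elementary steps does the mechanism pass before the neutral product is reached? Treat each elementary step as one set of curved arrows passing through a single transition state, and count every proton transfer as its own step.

4

Step 1: Rate-determining heterolysis of the C–O bond gives MsO⁻ and a secondary carbocation.
Step 2: A hydride (H with its bonding pair) migrates from the adjacent isopropyl carbon to the cationic centre — a 1,2-hydride shift — upgrading the secondary cation to a tertiary one.
Step 3: CH3OH donates an oxygen lone pair into the empty p orbital of the cation, giving a protonated ether (an oxonium ion).
Step 4: Proton transfer from the O–H of the oxonium ion to a solvent molecule delivers the neutral ether.
Total: 4 elementary steps.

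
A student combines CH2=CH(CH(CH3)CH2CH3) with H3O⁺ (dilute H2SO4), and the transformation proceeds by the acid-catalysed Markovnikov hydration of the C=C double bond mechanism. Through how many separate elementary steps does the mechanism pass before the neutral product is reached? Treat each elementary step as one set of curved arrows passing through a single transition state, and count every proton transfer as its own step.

4

Step 1: Electrophilic addition begins with the π(C=C) electrons forming a bond to the proton of H3O⁺. Following Markovnikov's rule, the resulting cation is secondary. H2O is released.
Step 2: A hydride (H with its bonding pair) migrates from the adjacent sec-butyl carbon to the cationic centre — a 1,2-hydride shift — upgrading the secondary cation to a tertiary one.
Step 3: A lone pair on the oxygen of H2O attacks the carbocation, forming a C–O bond and an oxonium ion (a protonated alcohol).
Step 4: Proton transfer from the O–H of the oxonium ion to H2O completes the catalytic cycle and yields the alcohol.
Total: 4 elementary steps.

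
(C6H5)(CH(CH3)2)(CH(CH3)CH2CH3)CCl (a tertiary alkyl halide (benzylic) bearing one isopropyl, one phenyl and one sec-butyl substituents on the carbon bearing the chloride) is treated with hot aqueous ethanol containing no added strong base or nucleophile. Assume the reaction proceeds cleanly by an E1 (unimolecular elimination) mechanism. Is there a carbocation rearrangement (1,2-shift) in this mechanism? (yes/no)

The first-formed carbocation is tertiary.
No single 1,2-shift to an adjacent carbon would produce a more-substituted cation than the one already present, so no rearrangement occurs.

no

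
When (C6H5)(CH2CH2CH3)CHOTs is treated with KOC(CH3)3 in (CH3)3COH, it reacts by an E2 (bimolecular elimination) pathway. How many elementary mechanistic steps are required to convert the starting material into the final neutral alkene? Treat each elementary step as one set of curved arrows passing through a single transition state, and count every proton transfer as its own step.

Step 1: In one step, (CH3)3CO⁻ pulls off a β-proton, the C–O bond cleaves, and a C=C double bond forms between the α- and β-carbons (E2, anti elimination).
Total: 1 elementary step.

1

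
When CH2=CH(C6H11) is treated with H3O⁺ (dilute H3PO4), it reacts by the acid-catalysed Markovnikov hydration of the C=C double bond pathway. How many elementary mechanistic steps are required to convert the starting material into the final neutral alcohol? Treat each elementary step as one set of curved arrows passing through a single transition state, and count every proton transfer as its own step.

Step 1: The π electrons of the C=C bond attack a proton of H3O⁺; Markovnikov addition places the new C–H on the less-substituted alkene carbon, so the positive charge ends up on the more-substituted carbon — a secondary carbocation. H2O is released.
Step 2: A hydride (H with its bonding pair) migrates from the adjacent cyclohexyl carbon to the cationic centre — a 1,2-hydride shift — upgrading the secondary cation to a tertiary one.
Step 3: Nucleophilic capture of the cation by H2O produces the protonated alcohol (an oxonium ion).
Step 4: H2O removes a proton from the oxonium oxygen, regenerating H3O⁺ and giving the neutral alcohol.
Total: 4 elementary steps.

4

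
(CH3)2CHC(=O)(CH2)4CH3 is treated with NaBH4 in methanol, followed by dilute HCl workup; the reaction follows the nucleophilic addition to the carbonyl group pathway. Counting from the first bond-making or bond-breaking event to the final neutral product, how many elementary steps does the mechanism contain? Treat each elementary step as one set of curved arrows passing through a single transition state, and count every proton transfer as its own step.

Step 1: Nucleophilic addition: H⁻ (delivered from BH4⁻) adds to the carbonyl carbon, pushing the π(C=O) electron pair onto oxygen and giving a tetrahedral alkoxide.
Step 2: On dilute HCl workup the alkoxide oxygen is protonated, giving an alcohol.
Total: 2 elementary steps.

2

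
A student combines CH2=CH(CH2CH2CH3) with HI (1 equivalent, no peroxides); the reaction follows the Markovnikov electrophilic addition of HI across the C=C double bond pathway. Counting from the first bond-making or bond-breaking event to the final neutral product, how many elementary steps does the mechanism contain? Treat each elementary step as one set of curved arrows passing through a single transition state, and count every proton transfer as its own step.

2

Step 1: Protonation of the alkene by HI: the π bond acts as the nucleophile and picks up H⁺, giving the more stable (Markovnikov) secondary carbocation. The H–I bond breaks heterolytically, releasing I⁻.
(No 1,2-shift: no single shift to an adjacent carbon would give a more stable cation.)
Step 2: Nucleophilic attack by I⁻ on the carbocation completes the addition, giving R–I.
Total: 2 elementary steps.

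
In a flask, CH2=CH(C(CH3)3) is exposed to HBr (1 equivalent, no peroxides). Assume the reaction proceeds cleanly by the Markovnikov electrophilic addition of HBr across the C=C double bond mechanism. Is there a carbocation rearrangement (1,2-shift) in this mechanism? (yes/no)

yes

The first-formed carbocation is secondary.
The adjacent tert-butyl carbon has no hydrogen but bears methyl groups; migration of one methyl with its bonding pair (a 1,2-methyl shift) places the charge on a tertiary centre.
Tertiary is more stable than secondary, so the shift occurs.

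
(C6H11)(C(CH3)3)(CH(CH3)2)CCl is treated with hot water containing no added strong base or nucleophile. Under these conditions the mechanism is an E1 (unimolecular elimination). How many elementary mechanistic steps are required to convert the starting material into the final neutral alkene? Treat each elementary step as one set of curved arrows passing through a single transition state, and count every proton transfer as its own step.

2

Step 1: Ionisation: the C–Cl σ-bond cleaves heterolytically; both bonding electrons depart with Cl⁻, leaving a tertiary carbocation at the α-carbon.
(No 1,2-shift: no single shift to an adjacent carbon would give a more stable cation.)
Step 2: A water molecule (solvent) deprotonates a β-carbon; as the C–H bond breaks, those electrons form the new alkene π bond.
Total: 2 elementary steps.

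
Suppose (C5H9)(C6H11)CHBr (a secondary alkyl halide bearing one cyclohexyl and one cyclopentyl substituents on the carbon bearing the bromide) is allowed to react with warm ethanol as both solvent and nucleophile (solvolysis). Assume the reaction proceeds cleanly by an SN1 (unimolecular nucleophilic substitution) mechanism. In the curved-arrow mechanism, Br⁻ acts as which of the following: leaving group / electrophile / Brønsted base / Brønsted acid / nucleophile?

leaving group

Step 1: The C–Br bond breaks with both electrons going to the bromide; Br⁻ leaves and a secondary carbocation remains.
Br⁻ departs with both electrons of the breaking σ-bond — that is the definition of a leaving group.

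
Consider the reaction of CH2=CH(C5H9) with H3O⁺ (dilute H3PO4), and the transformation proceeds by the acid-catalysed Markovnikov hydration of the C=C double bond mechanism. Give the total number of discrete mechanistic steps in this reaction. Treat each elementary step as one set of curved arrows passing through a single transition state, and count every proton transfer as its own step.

Step 1: The π electrons of the C=C bond attack a proton of H3O⁺; Markovnikov addition places the new C–H on the less-substituted alkene carbon, so the positive charge ends up on the more-substituted carbon — a secondary carbocation. H2O is released.
Step 2: A hydride (H with its bonding pair) migrates from the adjacent cyclopentyl carbon to the cationic centre — a 1,2-hydride shift — upgrading the secondary cation to a tertiary one.
Step 3: Nucleophilic capture of the cation by H2O produces the protonated alcohol (an oxonium ion).
Step 4: H2O removes a proton from the oxonium oxygen, regenerating H3O⁺ and giving the neutral alcohol.
Total: 4 elementary steps.

4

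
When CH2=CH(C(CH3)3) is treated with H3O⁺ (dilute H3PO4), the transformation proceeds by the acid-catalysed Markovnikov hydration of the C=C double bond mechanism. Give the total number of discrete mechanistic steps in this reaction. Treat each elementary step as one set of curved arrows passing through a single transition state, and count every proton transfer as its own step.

4

Step 1: Protonation of the alkene by H3O⁺: the π bond acts as the nucleophile and picks up H⁺, giving the more stable (Markovnikov) secondary carbocation. H2O is released.
Step 2: Carbocation rearrangement: a 1,2-methyl shift from the adjacent tert-butyl carbon converts the initially-formed secondary cation into the more stable tertiary cation.
Step 3: A lone pair on the oxygen of H2O attacks the carbocation, forming a C–O bond and an oxonium ion (a protonated alcohol).
Step 4: Proton transfer from the O–H of the oxonium ion to H2O completes the catalytic cycle and yields the alcohol.
Total: 4 elementary steps.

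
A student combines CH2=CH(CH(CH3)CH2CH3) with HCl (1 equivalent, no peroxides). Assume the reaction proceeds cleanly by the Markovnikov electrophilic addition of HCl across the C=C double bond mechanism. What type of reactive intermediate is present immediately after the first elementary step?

secondary carbocation

Step 1: The π electrons of the C=C bond attack a proton of HCl; Markovnikov addition places the new C–H on the less-substituted alkene carbon, so the positive charge ends up on the more-substituted carbon — a secondary carbocation. The H–Cl bond breaks heterolytically, releasing Cl⁻.
After step 1 the species present is a secondary carbocation.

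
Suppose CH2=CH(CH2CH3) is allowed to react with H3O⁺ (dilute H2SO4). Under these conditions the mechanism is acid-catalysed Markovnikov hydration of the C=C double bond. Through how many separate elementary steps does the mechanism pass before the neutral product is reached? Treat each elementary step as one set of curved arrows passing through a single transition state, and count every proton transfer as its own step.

3

Step 1: The π electrons of the C=C bond attack a proton of H3O⁺; Markovnikov addition places the new C–H on the less-substituted alkene carbon, so the positive charge ends up on the more-substituted carbon — a secondary carbocation. H2O is released.
(No 1,2-shift: no single shift to an adjacent carbon would give a more stable cation.)
Step 2: Water acts as the nucleophile: an oxygen lone pair bonds to the cationic carbon, giving an oxonium-ion intermediate.
Step 3: H2O removes a proton from the oxonium oxygen, regenerating H3O⁺ and giving the neutral alcohol.
Total: 3 elementary steps.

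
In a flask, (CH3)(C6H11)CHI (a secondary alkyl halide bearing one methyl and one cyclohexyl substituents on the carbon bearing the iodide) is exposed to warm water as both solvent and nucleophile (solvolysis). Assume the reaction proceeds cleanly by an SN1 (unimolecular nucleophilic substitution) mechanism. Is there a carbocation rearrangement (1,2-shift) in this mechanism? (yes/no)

yes

The first-formed carbocation is secondary.
The adjacent cyclohexyl carbon already bears 2 other carbon substituents and has a hydrogen to migrate; after a 1,2-hydride shift from that carbon the positive charge sits on a tertiary centre.
Tertiary is more stable than secondary, so the shift occurs.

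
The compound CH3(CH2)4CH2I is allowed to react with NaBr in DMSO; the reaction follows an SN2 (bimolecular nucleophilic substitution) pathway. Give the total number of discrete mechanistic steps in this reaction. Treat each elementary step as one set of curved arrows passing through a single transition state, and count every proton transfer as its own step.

1

Step 1: Br⁻ attacks the back face of the α-carbon while I⁻ departs with the C–I bonding pair — a single concerted displacement through a pentacoordinate transition state.
Total: 1 elementary step.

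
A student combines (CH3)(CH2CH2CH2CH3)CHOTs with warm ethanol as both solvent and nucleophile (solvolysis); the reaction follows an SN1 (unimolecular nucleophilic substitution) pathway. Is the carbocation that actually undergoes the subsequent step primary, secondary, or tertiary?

secondary

Step 1: The C–O bond breaks with both electrons going to the tosylate; TsO⁻ leaves and a secondary carbocation remains.
No single 1,2-shift to an adjacent carbon would give a more-substituted cation, so no rearrangement occurs.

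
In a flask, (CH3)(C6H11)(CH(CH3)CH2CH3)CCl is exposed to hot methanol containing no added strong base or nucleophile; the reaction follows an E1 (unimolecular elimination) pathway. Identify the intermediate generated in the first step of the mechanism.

tertiary carbocation

Step 1: Rate-determining heterolysis of the C–Cl bond gives Cl⁻ and a tertiary carbocation.
After step 1 the species present is a tertiary carbocation.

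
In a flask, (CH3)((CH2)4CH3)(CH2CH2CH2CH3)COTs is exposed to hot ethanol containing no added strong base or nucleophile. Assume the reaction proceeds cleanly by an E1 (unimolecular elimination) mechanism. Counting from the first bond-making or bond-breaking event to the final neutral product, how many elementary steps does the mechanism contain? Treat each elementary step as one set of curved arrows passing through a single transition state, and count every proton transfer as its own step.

2

Step 1: The C–O bond breaks with both electrons going to the tosylate; TsO⁻ leaves and a tertiary carbocation remains.
(No 1,2-shift: no single shift to an adjacent carbon would give a more stable cation.)
Step 2: A weak base (an ethanol molecule from the solvent) removes a proton from a carbon adjacent to the cationic centre; the electrons of that C–H bond become the new π(C=C) bond, giving the alkene.
Total: 2 elementary steps.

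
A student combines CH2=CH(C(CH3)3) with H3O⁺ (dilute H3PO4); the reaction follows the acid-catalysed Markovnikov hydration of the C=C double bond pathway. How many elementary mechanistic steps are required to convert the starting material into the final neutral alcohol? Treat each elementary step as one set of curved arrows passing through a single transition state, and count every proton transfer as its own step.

4

Step 1: Protonation of the alkene by H3O⁺: the π bond acts as the nucleophile and picks up H⁺, giving the more stable (Markovnikov) secondary carbocation. H2O is released.
Step 2: A 1,2-methyl shift from the adjacent tert-butyl carbon moves the positive charge from the secondary centre to an adjacent carbon, generating a more stable tertiary carbocation.
Step 3: Water acts as the nucleophile: an oxygen lone pair bonds to the cationic carbon, giving an oxonium-ion intermediate.
Step 4: H2O removes a proton from the oxonium oxygen, regenerating H3O⁺ and giving the neutral alcohol.
Total: 4 elementary steps.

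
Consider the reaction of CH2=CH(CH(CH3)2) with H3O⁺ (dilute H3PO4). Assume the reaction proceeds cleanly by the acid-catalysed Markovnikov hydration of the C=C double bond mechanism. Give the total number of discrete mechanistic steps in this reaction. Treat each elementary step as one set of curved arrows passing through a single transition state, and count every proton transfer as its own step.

4

Step 1: Electrophilic addition begins with the π(C=C) electrons forming a bond to the proton of H3O⁺. Following Markovnikov's rule, the resulting cation is secondary. H2O is released.
Step 2: A 1,2-hydride shift from the adjacent isopropyl carbon moves the positive charge from the secondary centre to an adjacent carbon, generating a more stable tertiary carbocation.
Step 3: A lone pair on the oxygen of H2O attacks the carbocation, forming a C–O bond and an oxonium ion (a protonated alcohol).
Step 4: H2O removes a proton from the oxonium oxygen, regenerating H3O⁺ and giving the neutral alcohol.
Total: 4 elementary steps.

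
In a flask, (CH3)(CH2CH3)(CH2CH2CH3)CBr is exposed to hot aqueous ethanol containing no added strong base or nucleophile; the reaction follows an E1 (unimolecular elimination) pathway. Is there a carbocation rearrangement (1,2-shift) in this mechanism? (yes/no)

no

The first-formed carbocation is tertiary.
No single 1,2-shift to an adjacent carbon would produce a more-substituted cation than the one already present, so no rearrangement occurs.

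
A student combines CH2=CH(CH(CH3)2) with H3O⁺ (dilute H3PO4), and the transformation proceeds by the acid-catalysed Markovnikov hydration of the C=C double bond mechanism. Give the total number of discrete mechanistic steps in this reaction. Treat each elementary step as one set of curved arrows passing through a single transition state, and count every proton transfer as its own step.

Step 1: The π electrons of the C=C bond attack a proton of H3O⁺; Markovnikov addition places the new C–H on the less-substituted alkene carbon, so the positive charge ends up on the more-substituted carbon — a secondary carbocation. H2O is released.
Step 2: A 1,2-hydride shift from the adjacent isopropyl carbon moves the positive charge from the secondary centre to an adjacent carbon, generating a more stable tertiary carbocation.
Step 3: A lone pair on the oxygen of H2O attacks the carbocation, forming a C–O bond and an oxonium ion (a protonated alcohol).
Step 4: H2O removes a proton from the oxonium oxygen, regenerating H3O⁺ and giving the neutral alcohol.
Total: 4 elementary steps.

4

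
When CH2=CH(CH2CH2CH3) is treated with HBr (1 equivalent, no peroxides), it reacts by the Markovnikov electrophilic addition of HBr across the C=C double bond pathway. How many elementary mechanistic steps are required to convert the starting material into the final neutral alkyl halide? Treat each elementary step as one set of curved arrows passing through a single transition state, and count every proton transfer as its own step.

2

Step 1: The π electrons of the C=C bond attack a proton of HBr; Markovnikov addition places the new C–H on the less-substituted alkene carbon, so the positive charge ends up on the more-substituted carbon — a secondary carbocation. The H–Br bond breaks heterolytically, releasing Br⁻.
(No 1,2-shift: no single shift to an adjacent carbon would give a more stable cation.)
Step 2: Nucleophilic attack by Br⁻ on the carbocation completes the addition, giving R–Br.
Total: 2 elementary steps.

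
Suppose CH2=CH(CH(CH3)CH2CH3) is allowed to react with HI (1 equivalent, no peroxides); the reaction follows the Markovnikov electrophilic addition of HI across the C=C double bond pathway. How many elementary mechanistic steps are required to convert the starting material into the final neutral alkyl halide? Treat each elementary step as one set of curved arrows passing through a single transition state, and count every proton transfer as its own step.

Step 1: Protonation of the alkene by HI: the π bond acts as the nucleophile and picks up H⁺, giving the more stable (Markovnikov) secondary carbocation. The H–I bond breaks heterolytically, releasing I⁻.
Step 2: Carbocation rearrangement: a 1,2-hydride shift from the adjacent sec-butyl carbon converts the initially-formed secondary cation into the more stable tertiary cation.
Step 3: Nucleophilic attack by I⁻ on the carbocation completes the addition, giving R–I.
Total: 3 elementary steps.

3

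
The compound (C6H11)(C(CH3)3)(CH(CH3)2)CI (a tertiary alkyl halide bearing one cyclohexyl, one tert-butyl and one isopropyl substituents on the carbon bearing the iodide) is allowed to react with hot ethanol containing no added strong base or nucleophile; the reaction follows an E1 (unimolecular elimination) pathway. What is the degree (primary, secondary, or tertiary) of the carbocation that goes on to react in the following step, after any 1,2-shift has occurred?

tertiary

Step 1: Unassisted departure of I⁻ (taking the C–I bonding pair) generates a tertiary carbocation.
No single 1,2-shift to an adjacent carbon would give a more-substituted cation, so no rearrangement occurs.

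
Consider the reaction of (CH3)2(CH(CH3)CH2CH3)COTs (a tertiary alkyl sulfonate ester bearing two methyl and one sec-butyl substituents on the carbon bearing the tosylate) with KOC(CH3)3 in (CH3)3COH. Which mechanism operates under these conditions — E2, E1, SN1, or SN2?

Conditions: a strong/bulky base with a tertiary substrate bearing a β-hydrogen.
These conditions are the textbook signature of the E2 pathway.
A strong (often hindered) base removes a β-H in concert with loss of the leaving group — bimolecular elimination.

E2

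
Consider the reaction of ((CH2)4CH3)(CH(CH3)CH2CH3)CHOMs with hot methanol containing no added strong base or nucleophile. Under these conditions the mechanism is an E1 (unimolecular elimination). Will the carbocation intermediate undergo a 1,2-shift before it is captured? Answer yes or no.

The first-formed carbocation is secondary.
The adjacent sec-butyl carbon already bears 2 other carbon substituents and has a hydrogen to migrate; after a 1,2-hydride shift from that carbon the positive charge sits on a tertiary centre.
Tertiary is more stable than secondary, so the shift occurs.

yes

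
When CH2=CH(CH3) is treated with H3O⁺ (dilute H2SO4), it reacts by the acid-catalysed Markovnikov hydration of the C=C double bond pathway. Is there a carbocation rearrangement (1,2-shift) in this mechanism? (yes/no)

no

The first-formed carbocation is secondary.
No single 1,2-shift to an adjacent carbon would produce a more-substituted cation than the one already present, so no rearrangement occurs.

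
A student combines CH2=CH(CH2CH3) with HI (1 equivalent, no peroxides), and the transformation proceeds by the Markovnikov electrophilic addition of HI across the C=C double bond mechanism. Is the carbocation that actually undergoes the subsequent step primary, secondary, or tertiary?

secondary

Step 1: Protonation of the alkene by HI: the π bond acts as the nucleophile and picks up H⁺, giving the more stable (Markovnikov) secondary carbocation. The H–I bond breaks heterolytically, releasing I⁻.
No single 1,2-shift to an adjacent carbon would give a more-substituted cation, so no rearrangement occurs.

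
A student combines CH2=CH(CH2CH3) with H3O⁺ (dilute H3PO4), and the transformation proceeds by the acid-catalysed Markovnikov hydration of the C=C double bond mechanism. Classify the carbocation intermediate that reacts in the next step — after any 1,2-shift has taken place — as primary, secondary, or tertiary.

Step 1: The π electrons of the C=C bond attack a proton of H3O⁺; Markovnikov addition places the new C–H on the less-substituted alkene carbon, so the positive charge ends up on the more-substituted carbon — a secondary carbocation. H2O is released.
No single 1,2-shift to an adjacent carbon would give a more-substituted cation, so no rearrangement occurs.

secondary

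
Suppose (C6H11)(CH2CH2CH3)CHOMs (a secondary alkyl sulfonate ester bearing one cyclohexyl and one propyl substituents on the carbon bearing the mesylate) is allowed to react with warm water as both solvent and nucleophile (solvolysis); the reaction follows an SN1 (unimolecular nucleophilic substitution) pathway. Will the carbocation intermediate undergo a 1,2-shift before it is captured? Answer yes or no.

yes

The first-formed carbocation is secondary.
The adjacent cyclohexyl carbon already bears 2 other carbon substituents and has a hydrogen to migrate; after a 1,2-hydride shift from that carbon the positive charge sits on a tertiary centre.
Tertiary is more stable than secondary, so the shift occurs.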